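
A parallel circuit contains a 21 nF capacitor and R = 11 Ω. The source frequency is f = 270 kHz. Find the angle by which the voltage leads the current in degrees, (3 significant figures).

ω = 2πf = 1.696e+06 rad/s
X_C = 1/(ωC) = 28.1 Ω
Parallel: admittances add. Y = 1/R + jωC
Y = (0.0909 + j0.0356) S
|Y| = 0.0976 S → |Z| = 1/|Y| = 10.2 Ω, ∠Z = −∠Y = -21.4°

-21.4°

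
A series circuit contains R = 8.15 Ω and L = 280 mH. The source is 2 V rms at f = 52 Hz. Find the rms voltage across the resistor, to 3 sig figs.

0.177 V

ω = 2πf = 326.7 rad/s
X_L = ωL = 91.5 Ω
Z = 8.15 + j91.5 Ω
|Z| = √(8.15² + 91.5²) = 91.8 Ω
I = V/|Z| = 21.8 mA
V_R = I·|Z_R| = 0.0218 × 8.15 = 0.177 V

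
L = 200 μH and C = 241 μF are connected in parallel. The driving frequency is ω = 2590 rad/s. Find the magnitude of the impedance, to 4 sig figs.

0.7655 Ω

X_L = ωL = 0.5180 Ω
X_C = 1/(ωC) = 1.602 Ω
Parallel: admittances add. Y = 1/(jωL) + jωC
Y = (0 − j1.306) S
|Y| = 1.306 S → |Z| = 1/|Y| = 0.7655 Ω, ∠Z = −∠Y = 90.00°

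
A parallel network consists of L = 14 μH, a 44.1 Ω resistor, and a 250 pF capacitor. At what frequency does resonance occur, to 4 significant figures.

ω₀ = 1/√(LC) = 1/√(1.4e-05 × 2.5e-10) = 1.69e+07 rad/s
f₀ = ω₀/(2π) = 2.690 MHz

2.690 MHz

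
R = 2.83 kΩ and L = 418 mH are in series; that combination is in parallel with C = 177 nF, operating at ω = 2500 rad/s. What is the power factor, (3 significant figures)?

X_L = ωL = 1040 Ω
X_C = 1/(ωC) = 2260 Ω
Branch 1 (R+jX_L): Z₁ = 2830 + j1040 Ω, |Z₁| = 3020 Ω
Branch 2 (−jX_C): Z₂ = −j2260 Ω
Parallel: Z = Z₁Z₂/(Z₁+Z₂), |Z| = 2210 Ω, ∠Z = -46.5°
cos φ = cos(-46.5°) = 0.688

0.688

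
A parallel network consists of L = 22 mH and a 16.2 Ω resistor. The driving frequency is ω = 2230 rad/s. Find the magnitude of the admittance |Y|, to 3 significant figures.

65.0 mS

X_L = ωL = 49.1 Ω
Parallel: admittances add. Y = 1/R + 1/(jωL)
Y = (0.0617 − j0.0204) S
|Y| = 0.0650 S → |Z| = 1/|Y| = 15.4 Ω, ∠Z = −∠Y = 18.3°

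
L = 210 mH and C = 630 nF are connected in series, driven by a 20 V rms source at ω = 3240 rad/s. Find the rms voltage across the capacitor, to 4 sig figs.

X_L = ωL = 680.4 Ω
X_C = 1/(ωC) = 489.9 Ω
Net reactance X = X_L − X_C = 190.5 Ω
Z = j190.5 Ω
|Z| = √(0² + 190.5²) = 190.5 Ω
I = V/|Z| = 105.0 mA
V_C = I·|Z_C| = 0.1050 × 489.9 = 51.44 V

51.44 V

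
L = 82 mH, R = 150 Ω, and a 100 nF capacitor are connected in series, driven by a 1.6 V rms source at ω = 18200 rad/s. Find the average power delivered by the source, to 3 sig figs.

X_L = ωL = 1490 Ω
X_C = 1/(ωC) = 549 Ω
Net reactance X = X_L − X_C = 943 Ω
Z = 150 + j943 Ω
|Z| = √(150² + 943²) = 955 Ω
∠Z = arctan(943/150) = 81.0°
I = V/|Z| = 1.68 mA
P = VI cos φ = 1.6 × 0.00168 × cos(81.0°) = 421 μW

421 μW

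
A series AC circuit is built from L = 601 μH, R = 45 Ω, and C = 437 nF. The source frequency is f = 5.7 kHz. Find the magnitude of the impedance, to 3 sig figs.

ω = 2πf = 35810 rad/s
X_L = ωL = 21.5 Ω
X_C = 1/(ωC) = 63.9 Ω
Net reactance X = X_L − X_C = -42.4 Ω
Z = 45.0 − j42.4 Ω
|Z| = √(45.0² + 42.4²) = 61.8 Ω

61.8 Ω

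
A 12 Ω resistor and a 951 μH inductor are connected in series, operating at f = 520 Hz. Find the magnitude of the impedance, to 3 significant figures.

12.4 Ω

ω = 2πf = 3267 rad/s
X_L = ωL = 3.11 Ω
Z = 12.0 + j3.11 Ω
|Z| = √(12.0² + 3.11²) = 12.4 Ω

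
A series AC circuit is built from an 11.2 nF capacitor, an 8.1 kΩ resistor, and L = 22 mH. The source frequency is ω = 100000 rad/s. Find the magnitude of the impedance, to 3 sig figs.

8200 Ω

X_L = ωL = 2200 Ω
X_C = 1/(ωC) = 893 Ω
Net reactance X = X_L − X_C = 1310 Ω
Z = 8100 + j1310 Ω
|Z| = √(8100² + 1310²) = 8200 Ω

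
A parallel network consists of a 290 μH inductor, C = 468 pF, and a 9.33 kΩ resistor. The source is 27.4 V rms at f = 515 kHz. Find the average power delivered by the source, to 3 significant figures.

80.5 mW

ω = 2πf = 3.236e+06 rad/s
X_L = ωL = 938 Ω
X_C = 1/(ωC) = 660 Ω
Parallel: admittances add. Y = 1/R + 1/(jωL) + jωC
Y = (0.000107 + j0.000449) S
|Y| = 0.000461 S → |Z| = 1/|Y| = 2170 Ω, ∠Z = −∠Y = -76.6°
I = V/|Z| = 12.6 mA
P = VI cos φ = 27.4 × 0.0126 × cos(-76.6°) = 80.5 mW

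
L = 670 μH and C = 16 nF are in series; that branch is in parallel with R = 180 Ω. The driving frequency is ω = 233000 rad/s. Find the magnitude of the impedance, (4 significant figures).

95.17 Ω

X_L = ωL = 156.1 Ω
X_C = 1/(ωC) = 268.2 Ω
Branch 1: Z₁ = R = 180.0 Ω
Branch 2 (series LC): Z₂ = j(X_L − X_C) = −j112.1 Ω
Parallel: Z = Z₁Z₂/(Z₁+Z₂), |Z| = 95.17 Ω, ∠Z = -58.08°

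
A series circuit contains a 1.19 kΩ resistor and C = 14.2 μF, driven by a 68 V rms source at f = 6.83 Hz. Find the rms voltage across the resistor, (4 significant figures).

39.92 V

ω = 2πf = 42.91 rad/s
X_C = 1/(ωC) = 1641 Ω
Z = 1190 − j1641 Ω
|Z| = √(1190² + 1641²) = 2027 Ω
I = V/|Z| = 33.55 mA
V_R = I·|Z_R| = 0.03355 × 1190 = 39.92 V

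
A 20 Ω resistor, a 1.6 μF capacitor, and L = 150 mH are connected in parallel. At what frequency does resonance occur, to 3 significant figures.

325 Hz

ω₀ = 1/√(LC) = 1/√(0.15 × 1.6e-06) = 2041 rad/s
f₀ = ω₀/(2π) = 325 Hz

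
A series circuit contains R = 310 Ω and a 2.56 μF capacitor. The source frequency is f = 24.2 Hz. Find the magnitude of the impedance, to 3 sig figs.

ω = 2πf = 152.1 rad/s
X_C = 1/(ωC) = 2570 Ω
Z = 310 − j2570 Ω
|Z| = √(310² + 2570²) = 2590 Ω

2590 Ω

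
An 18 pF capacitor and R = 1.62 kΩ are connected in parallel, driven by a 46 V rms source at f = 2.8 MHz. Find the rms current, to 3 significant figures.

31.9 mA

ω = 2πf = 1.759e+07 rad/s
X_C = 1/(ωC) = 3160 Ω
Parallel: admittances add. Y = 1/R + jωC
Y = (0.000617 + j0.000317) S
|Y| = 0.000694 S → |Z| = 1/|Y| = 1440 Ω, ∠Z = −∠Y = -27.2°
I = V/|Z| = 46/1440 = 31.9 mA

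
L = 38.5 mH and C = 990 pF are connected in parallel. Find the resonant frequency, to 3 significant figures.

25.8 kHz

ω₀ = 1/√(LC) = 1/√(0.0385 × 9.9e-10) = 162000 rad/s
f₀ = ω₀/(2π) = 25.8 kHz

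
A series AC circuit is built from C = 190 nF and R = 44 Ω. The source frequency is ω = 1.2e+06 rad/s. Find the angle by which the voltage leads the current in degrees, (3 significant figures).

X_C = 1/(ωC) = 4.39 Ω
Z = 44.0 − j4.39 Ω
|Z| = √(44.0² + 4.39²) = 44.2 Ω
∠Z = arctan(-4.39/44.0) = -5.69°

-5.69°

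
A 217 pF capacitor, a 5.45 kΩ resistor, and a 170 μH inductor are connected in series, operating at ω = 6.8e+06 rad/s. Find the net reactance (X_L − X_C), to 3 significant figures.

X_L = ωL = 1160 Ω
X_C = 1/(ωC) = 678 Ω
X = 1160 − 678 = 478 Ω

478 Ω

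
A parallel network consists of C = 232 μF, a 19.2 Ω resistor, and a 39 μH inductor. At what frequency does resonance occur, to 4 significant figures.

1.673 kHz

ω₀ = 1/√(LC) = 1/√(3.9e-05 × 0.000232) = 10510 rad/s
f₀ = ω₀/(2π) = 1.673 kHz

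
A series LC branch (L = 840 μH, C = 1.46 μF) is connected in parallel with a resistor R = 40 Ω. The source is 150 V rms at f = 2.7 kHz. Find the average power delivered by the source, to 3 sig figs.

562 W

ω = 2πf = 16960 rad/s
X_L = ωL = 14.3 Ω
X_C = 1/(ωC) = 40.4 Ω
Branch 1: Z₁ = R = 40.0 Ω
Branch 2 (series LC): Z₂ = j(X_L − X_C) = −j26.1 Ω
Parallel: Z = Z₁Z₂/(Z₁+Z₂), |Z| = 21.9 Ω, ∠Z = -56.9°
I = V/|Z| = 6.86 A
P = VI cos φ = 150 × 6.86 × cos(-56.9°) = 562 W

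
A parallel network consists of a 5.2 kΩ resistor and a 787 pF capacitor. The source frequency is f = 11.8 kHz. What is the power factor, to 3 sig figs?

0.957

ω = 2πf = 74140 rad/s
X_C = 1/(ωC) = 17100 Ω
Parallel: admittances add. Y = 1/R + jωC
Y = (0.000192 + j5.83e-05) S
|Y| = 0.000201 S → |Z| = 1/|Y| = 4980 Ω, ∠Z = −∠Y = -16.9°
cos φ = cos(-16.9°) = 0.957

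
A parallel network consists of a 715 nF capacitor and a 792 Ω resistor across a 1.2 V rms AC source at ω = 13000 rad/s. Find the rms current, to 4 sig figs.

X_C = 1/(ωC) = 107.6 Ω
Parallel: admittances add. Y = 1/R + jωC
Y = (0.001263 + j0.009295) S
|Y| = 0.009380 S → |Z| = 1/|Y| = 106.6 Ω, ∠Z = −∠Y = -82.26°
I = V/|Z| = 1.2/106.6 = 11.26 mA

11.26 mA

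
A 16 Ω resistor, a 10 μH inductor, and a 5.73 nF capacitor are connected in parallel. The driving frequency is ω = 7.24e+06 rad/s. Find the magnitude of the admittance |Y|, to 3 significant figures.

X_L = ωL = 72.4 Ω
X_C = 1/(ωC) = 24.1 Ω
Parallel: admittances add. Y = 1/R + 1/(jωL) + jωC
Y = (0.0625 + j0.0277) S
|Y| = 0.0684 S → |Z| = 1/|Y| = 14.6 Ω, ∠Z = −∠Y = -23.9°

68.4 mS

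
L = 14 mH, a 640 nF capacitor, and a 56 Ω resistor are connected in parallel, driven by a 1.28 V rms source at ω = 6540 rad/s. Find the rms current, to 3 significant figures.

X_L = ωL = 91.6 Ω
X_C = 1/(ωC) = 239 Ω
Parallel: admittances add. Y = 1/R + 1/(jωL) + jωC
Y = (0.0179 − j0.00674) S
|Y| = 0.0191 S → |Z| = 1/|Y| = 52.4 Ω, ∠Z = −∠Y = 20.7°
I = V/|Z| = 1.28/52.4 = 24.4 mA

24.4 mA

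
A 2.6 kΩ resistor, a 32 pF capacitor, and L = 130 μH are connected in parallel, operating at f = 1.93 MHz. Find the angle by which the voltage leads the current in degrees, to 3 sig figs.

ω = 2πf = 1.213e+07 rad/s
X_L = ωL = 1580 Ω
X_C = 1/(ωC) = 2580 Ω
Parallel: admittances add. Y = 1/R + 1/(jωL) + jωC
Y = (0.000385 − j0.000246) S
|Y| = 0.000457 S → |Z| = 1/|Y| = 2190 Ω, ∠Z = −∠Y = 32.6°

32.6°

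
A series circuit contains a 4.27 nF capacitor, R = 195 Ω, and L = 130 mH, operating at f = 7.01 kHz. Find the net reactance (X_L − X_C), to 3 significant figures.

409 Ω

ω = 2πf = 44050 rad/s
X_L = ωL = 5730 Ω
X_C = 1/(ωC) = 5320 Ω
X = 5730 − 5320 = 409 Ω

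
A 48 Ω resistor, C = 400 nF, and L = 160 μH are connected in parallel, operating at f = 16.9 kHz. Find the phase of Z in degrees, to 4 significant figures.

ω = 2πf = 106200 rad/s
X_L = ωL = 16.99 Ω
X_C = 1/(ωC) = 23.54 Ω
Parallel: admittances add. Y = 1/R + 1/(jωL) + jωC
Y = (0.02083 − j0.01638) S
|Y| = 0.02650 S → |Z| = 1/|Y| = 37.73 Ω, ∠Z = −∠Y = 38.18°

38.18°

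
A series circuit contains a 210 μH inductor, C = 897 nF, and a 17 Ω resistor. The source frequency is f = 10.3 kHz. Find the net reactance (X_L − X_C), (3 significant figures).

-3.64 Ω

ω = 2πf = 64720 rad/s
X_L = ωL = 13.6 Ω
X_C = 1/(ωC) = 17.2 Ω
X = 13.6 − 17.2 = -3.64 Ω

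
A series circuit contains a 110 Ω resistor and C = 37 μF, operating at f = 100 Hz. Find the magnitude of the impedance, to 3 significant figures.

ω = 2πf = 628.3 rad/s
X_C = 1/(ωC) = 43.0 Ω
Z = 110 − j43.0 Ω
|Z| = √(110² + 43.0²) = 118 Ω

118 Ω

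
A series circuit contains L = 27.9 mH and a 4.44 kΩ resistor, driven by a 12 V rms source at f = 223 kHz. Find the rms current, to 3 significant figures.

305 μA

ω = 2πf = 1.401e+06 rad/s
X_L = ωL = 39100 Ω
Z = 4440 + j39100 Ω
|Z| = √(4440² + 39100²) = 39300 Ω
I = V/|Z| = 12/39300 = 305 μA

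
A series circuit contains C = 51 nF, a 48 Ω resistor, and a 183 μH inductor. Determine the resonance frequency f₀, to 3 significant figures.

ω₀ = 1/√(LC) = 1/√(0.000183 × 5.1e-08) = 327300 rad/s
f₀ = ω₀/(2π) = 52.1 kHz

52.1 kHz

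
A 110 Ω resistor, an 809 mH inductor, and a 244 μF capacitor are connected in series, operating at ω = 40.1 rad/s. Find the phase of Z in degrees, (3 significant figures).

-32.4°

X_L = ωL = 32.4 Ω
X_C = 1/(ωC) = 102 Ω
Net reactance X = X_L − X_C = -69.8 Ω
Z = 110 − j69.8 Ω
|Z| = √(110² + 69.8²) = 130 Ω
∠Z = arctan(-69.8/110) = -32.4°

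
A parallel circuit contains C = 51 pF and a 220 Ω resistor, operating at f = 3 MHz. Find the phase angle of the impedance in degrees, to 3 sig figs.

-11.9°

ω = 2πf = 1.885e+07 rad/s
X_C = 1/(ωC) = 1040 Ω
Parallel: admittances add. Y = 1/R + jωC
Y = (0.00455 + j0.000961) S
|Y| = 0.00465 S → |Z| = 1/|Y| = 215 Ω, ∠Z = −∠Y = -11.9°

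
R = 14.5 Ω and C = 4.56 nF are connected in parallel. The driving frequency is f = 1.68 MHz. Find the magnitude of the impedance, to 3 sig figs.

11.9 Ω

ω = 2πf = 1.056e+07 rad/s
X_C = 1/(ωC) = 20.8 Ω
Parallel: admittances add. Y = 1/R + jωC
Y = (0.0690 + j0.0481) S
|Y| = 0.0841 S → |Z| = 1/|Y| = 11.9 Ω, ∠Z = −∠Y = -34.9°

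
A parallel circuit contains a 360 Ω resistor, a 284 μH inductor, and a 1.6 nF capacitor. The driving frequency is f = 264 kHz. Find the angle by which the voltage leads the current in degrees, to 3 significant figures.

ω = 2πf = 1.659e+06 rad/s
X_L = ωL = 471 Ω
X_C = 1/(ωC) = 377 Ω
Parallel: admittances add. Y = 1/R + 1/(jωL) + jωC
Y = (0.00278 + j0.000531) S
|Y| = 0.00283 S → |Z| = 1/|Y| = 354 Ω, ∠Z = −∠Y = -10.8°

-10.8°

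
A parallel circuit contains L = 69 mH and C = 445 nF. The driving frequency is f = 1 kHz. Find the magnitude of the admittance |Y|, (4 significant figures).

489.4 μS

ω = 2πf = 6283 rad/s
X_L = ωL = 433.5 Ω
X_C = 1/(ωC) = 357.7 Ω
Parallel: admittances add. Y = 1/(jωL) + jωC
Y = (0 + j0.0004894) S
|Y| = 0.0004894 S → |Z| = 1/|Y| = 2043 Ω, ∠Z = −∠Y = -90.00°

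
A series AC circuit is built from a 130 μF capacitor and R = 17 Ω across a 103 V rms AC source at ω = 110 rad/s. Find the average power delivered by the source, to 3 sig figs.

34.8 W

X_C = 1/(ωC) = 69.9 Ω
Z = 17.0 − j69.9 Ω
|Z| = √(17.0² + 69.9²) = 72.0 Ω
∠Z = arctan(-69.9/17.0) = -76.3°
I = V/|Z| = 1.43 A
P = VI cos φ = 103 × 1.43 × cos(-76.3°) = 34.8 W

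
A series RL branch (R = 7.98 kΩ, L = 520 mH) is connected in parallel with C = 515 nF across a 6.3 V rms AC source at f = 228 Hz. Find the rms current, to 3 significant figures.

4.64 mA

ω = 2πf = 1433 rad/s
X_L = ωL = 745 Ω
X_C = 1/(ωC) = 1360 Ω
Branch 1 (R+jX_L): Z₁ = 7980 + j745 Ω, |Z₁| = 8010 Ω
Branch 2 (−jX_C): Z₂ = −j1360 Ω
Parallel: Z = Z₁Z₂/(Z₁+Z₂), |Z| = 1360 Ω, ∠Z = -80.3°
I = V/|Z| = 6.3/1360 = 4.64 mA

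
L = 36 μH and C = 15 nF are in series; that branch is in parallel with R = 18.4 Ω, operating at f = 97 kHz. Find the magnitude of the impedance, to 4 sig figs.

18.01 Ω

ω = 2πf = 609500 rad/s
X_L = ωL = 21.94 Ω
X_C = 1/(ωC) = 109.4 Ω
Branch 1: Z₁ = R = 18.40 Ω
Branch 2 (series LC): Z₂ = j(X_L − X_C) = −j87.44 Ω
Parallel: Z = Z₁Z₂/(Z₁+Z₂), |Z| = 18.01 Ω, ∠Z = -11.88°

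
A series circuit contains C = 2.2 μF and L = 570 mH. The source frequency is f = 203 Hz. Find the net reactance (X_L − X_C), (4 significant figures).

370.7 Ω

ω = 2πf = 1275 rad/s
X_L = ωL = 727.0 Ω
X_C = 1/(ωC) = 356.4 Ω
X = 727.0 − 356.4 = 370.7 Ω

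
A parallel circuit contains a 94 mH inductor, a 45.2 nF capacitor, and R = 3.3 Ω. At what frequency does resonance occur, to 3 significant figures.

ω₀ = 1/√(LC) = 1/√(0.094 × 4.52e-08) = 15340 rad/s
f₀ = ω₀/(2π) = 2.44 kHz

2.44 kHz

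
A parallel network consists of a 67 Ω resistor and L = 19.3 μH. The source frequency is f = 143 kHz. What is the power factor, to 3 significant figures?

ω = 2πf = 898500 rad/s
X_L = ωL = 17.3 Ω
Parallel: admittances add. Y = 1/R + 1/(jωL)
Y = (0.0149 − j0.0577) S
|Y| = 0.0596 S → |Z| = 1/|Y| = 16.8 Ω, ∠Z = −∠Y = 75.5°
cos φ = cos(75.5°) = 0.251

0.251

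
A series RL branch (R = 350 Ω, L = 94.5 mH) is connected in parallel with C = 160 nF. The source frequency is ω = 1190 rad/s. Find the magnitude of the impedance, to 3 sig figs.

375 Ω

X_L = ωL = 112 Ω
X_C = 1/(ωC) = 5250 Ω
Branch 1 (R+jX_L): Z₁ = 350 + j112 Ω, |Z₁| = 368 Ω
Branch 2 (−jX_C): Z₂ = −j5250 Ω
Parallel: Z = Z₁Z₂/(Z₁+Z₂), |Z| = 375 Ω, ∠Z = 13.9°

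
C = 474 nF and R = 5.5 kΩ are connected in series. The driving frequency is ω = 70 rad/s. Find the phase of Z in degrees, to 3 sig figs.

-79.7°

X_C = 1/(ωC) = 30100 Ω
Z = 5500 − j30100 Ω
|Z| = √(5500² + 30100²) = 30600 Ω
∠Z = arctan(-30100/5500) = -79.7°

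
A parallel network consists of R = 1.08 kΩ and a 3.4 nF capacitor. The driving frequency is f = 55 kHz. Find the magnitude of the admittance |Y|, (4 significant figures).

1.496 mS

ω = 2πf = 345600 rad/s
X_C = 1/(ωC) = 851.1 Ω
Parallel: admittances add. Y = 1/R + jωC
Y = (0.0009259 + j0.001175) S
|Y| = 0.001496 S → |Z| = 1/|Y| = 668.5 Ω, ∠Z = −∠Y = -51.76°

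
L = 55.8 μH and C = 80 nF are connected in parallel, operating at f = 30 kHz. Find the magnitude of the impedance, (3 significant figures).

12.5 Ω

ω = 2πf = 188500 rad/s
X_L = ωL = 10.5 Ω
X_C = 1/(ωC) = 66.3 Ω
Parallel: admittances add. Y = 1/(jωL) + jωC
Y = (0 − j0.0800) S
|Y| = 0.0800 S → |Z| = 1/|Y| = 12.5 Ω, ∠Z = −∠Y = 90.0°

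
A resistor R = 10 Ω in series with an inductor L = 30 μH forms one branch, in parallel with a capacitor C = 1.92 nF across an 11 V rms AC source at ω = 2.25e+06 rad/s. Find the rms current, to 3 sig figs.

114 mA

X_L = ωL = 67.5 Ω
X_C = 1/(ωC) = 231 Ω
Branch 1 (R+jX_L): Z₁ = 10.0 + j67.5 Ω, |Z₁| = 68.2 Ω
Branch 2 (−jX_C): Z₂ = −j231 Ω
Parallel: Z = Z₁Z₂/(Z₁+Z₂), |Z| = 96.1 Ω, ∠Z = 78.1°
I = V/|Z| = 11/96.1 = 114 mA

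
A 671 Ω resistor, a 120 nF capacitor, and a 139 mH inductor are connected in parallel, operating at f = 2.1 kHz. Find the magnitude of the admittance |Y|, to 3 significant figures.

1.82 mS

ω = 2πf = 13190 rad/s
X_L = ωL = 1830 Ω
X_C = 1/(ωC) = 632 Ω
Parallel: admittances add. Y = 1/R + 1/(jωL) + jωC
Y = (0.00149 + j0.00104) S
|Y| = 0.00182 S → |Z| = 1/|Y| = 551 Ω, ∠Z = −∠Y = -34.9°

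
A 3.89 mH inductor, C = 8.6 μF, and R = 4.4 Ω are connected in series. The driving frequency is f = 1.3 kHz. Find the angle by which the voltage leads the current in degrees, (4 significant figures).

ω = 2πf = 8168 rad/s
X_L = ωL = 31.77 Ω
X_C = 1/(ωC) = 14.24 Ω
Net reactance X = X_L − X_C = 17.54 Ω
Z = 4.400 + j17.54 Ω
|Z| = √(4.400² + 17.54²) = 18.08 Ω
∠Z = arctan(17.54/4.400) = 75.92°

75.92°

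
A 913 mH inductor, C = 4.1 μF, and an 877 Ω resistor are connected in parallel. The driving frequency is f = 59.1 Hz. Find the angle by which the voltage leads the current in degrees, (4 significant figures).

51.38°

ω = 2πf = 371.3 rad/s
X_L = ωL = 339.0 Ω
X_C = 1/(ωC) = 656.8 Ω
Parallel: admittances add. Y = 1/R + 1/(jωL) + jωC
Y = (0.001140 − j0.001427) S
|Y| = 0.001827 S → |Z| = 1/|Y| = 547.4 Ω, ∠Z = −∠Y = 51.38°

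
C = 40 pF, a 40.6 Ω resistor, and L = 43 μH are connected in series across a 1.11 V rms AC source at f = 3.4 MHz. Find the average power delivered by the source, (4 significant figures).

ω = 2πf = 2.136e+07 rad/s
X_L = ωL = 918.6 Ω
X_C = 1/(ωC) = 1170 Ω
Net reactance X = X_L − X_C = -251.7 Ω
Z = 40.60 − j251.7 Ω
|Z| = √(40.60² + 251.7²) = 254.9 Ω
∠Z = arctan(-251.7/40.60) = -80.84°
I = V/|Z| = 4.354 mA
P = VI cos φ = 1.11 × 0.004354 × cos(-80.84°) = 769.8 μW

769.8 μW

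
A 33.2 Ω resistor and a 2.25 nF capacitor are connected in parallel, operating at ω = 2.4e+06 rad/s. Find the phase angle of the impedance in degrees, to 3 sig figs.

X_C = 1/(ωC) = 185 Ω
Parallel: admittances add. Y = 1/R + jωC
Y = (0.0301 + j0.00540) S
|Y| = 0.0306 S → |Z| = 1/|Y| = 32.7 Ω, ∠Z = −∠Y = -10.2°

-10.2°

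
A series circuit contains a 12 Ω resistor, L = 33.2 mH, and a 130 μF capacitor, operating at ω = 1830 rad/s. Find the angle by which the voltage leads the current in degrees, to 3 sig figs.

X_L = ωL = 60.8 Ω
X_C = 1/(ωC) = 4.20 Ω
Net reactance X = X_L − X_C = 56.6 Ω
Z = 12.0 + j56.6 Ω
|Z| = √(12.0² + 56.6²) = 57.8 Ω
∠Z = arctan(56.6/12.0) = 78.0°

78.0°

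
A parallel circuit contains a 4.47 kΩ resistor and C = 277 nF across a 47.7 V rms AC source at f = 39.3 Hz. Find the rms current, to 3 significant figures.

11.2 mA

ω = 2πf = 246.9 rad/s
X_C = 1/(ωC) = 14600 Ω
Parallel: admittances add. Y = 1/R + jωC
Y = (0.000224 + j6.84e-05) S
|Y| = 0.000234 S → |Z| = 1/|Y| = 4270 Ω, ∠Z = −∠Y = -17.0°
I = V/|Z| = 47.7/4270 = 11.2 mA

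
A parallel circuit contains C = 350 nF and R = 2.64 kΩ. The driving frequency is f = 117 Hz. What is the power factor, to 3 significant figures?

0.827

ω = 2πf = 735.1 rad/s
X_C = 1/(ωC) = 3890 Ω
Parallel: admittances add. Y = 1/R + jωC
Y = (0.000379 + j0.000257) S
|Y| = 0.000458 S → |Z| = 1/|Y| = 2180 Ω, ∠Z = −∠Y = -34.2°
cos φ = cos(-34.2°) = 0.827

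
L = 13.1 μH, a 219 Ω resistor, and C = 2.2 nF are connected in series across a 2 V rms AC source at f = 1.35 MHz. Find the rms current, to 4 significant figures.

8.833 mA

ω = 2πf = 8.482e+06 rad/s
X_L = ωL = 111.1 Ω
X_C = 1/(ωC) = 53.59 Ω
Net reactance X = X_L − X_C = 57.53 Ω
Z = 219.0 + j57.53 Ω
|Z| = √(219.0² + 57.53²) = 226.4 Ω
I = V/|Z| = 2/226.4 = 8.833 mA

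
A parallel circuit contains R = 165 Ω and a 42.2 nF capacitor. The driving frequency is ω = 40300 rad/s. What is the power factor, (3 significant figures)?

X_C = 1/(ωC) = 588 Ω
Parallel: admittances add. Y = 1/R + jωC
Y = (0.00606 + j0.00170) S
|Y| = 0.00629 S → |Z| = 1/|Y| = 159 Ω, ∠Z = −∠Y = -15.7°
cos φ = cos(-15.7°) = 0.963

0.963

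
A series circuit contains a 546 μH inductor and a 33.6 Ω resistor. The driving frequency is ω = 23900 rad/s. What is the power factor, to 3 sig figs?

0.932

X_L = ωL = 13.0 Ω
Z = 33.6 + j13.0 Ω
|Z| = √(33.6² + 13.0²) = 36.0 Ω
∠Z = arctan(13.0/33.6) = 21.2°
cos φ = cos(21.2°) = 0.932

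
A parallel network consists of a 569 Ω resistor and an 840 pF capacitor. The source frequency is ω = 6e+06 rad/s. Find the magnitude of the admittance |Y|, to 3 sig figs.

X_C = 1/(ωC) = 198 Ω
Parallel: admittances add. Y = 1/R + jωC
Y = (0.00176 + j0.00504) S
|Y| = 0.00534 S → |Z| = 1/|Y| = 187 Ω, ∠Z = −∠Y = -70.8°

5.34 mS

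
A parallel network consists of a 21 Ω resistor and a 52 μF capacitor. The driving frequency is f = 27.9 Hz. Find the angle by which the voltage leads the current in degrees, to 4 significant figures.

ω = 2πf = 175.3 rad/s
X_C = 1/(ωC) = 109.7 Ω
Parallel: admittances add. Y = 1/R + jωC
Y = (0.04762 + j0.009116) S
|Y| = 0.04848 S → |Z| = 1/|Y| = 20.63 Ω, ∠Z = −∠Y = -10.84°

-10.84°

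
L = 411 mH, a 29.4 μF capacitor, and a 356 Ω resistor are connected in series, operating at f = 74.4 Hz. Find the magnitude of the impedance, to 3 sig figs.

ω = 2πf = 467.5 rad/s
X_L = ωL = 192 Ω
X_C = 1/(ωC) = 72.8 Ω
Net reactance X = X_L − X_C = 119 Ω
Z = 356 + j119 Ω
|Z| = √(356² + 119²) = 375 Ω

375 Ω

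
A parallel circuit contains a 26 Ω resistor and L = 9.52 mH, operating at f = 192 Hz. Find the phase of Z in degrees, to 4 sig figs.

ω = 2πf = 1206 rad/s
X_L = ωL = 11.48 Ω
Parallel: admittances add. Y = 1/R + 1/(jωL)
Y = (0.03846 − j0.08707) S
|Y| = 0.09519 S → |Z| = 1/|Y| = 10.51 Ω, ∠Z = −∠Y = 66.17°

66.17°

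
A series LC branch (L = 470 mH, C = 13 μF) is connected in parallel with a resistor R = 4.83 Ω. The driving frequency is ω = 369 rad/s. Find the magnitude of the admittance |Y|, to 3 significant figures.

X_L = ωL = 173 Ω
X_C = 1/(ωC) = 208 Ω
Branch 1: Z₁ = R = 4.83 Ω
Branch 2 (series LC): Z₂ = j(X_L − X_C) = −j35.0 Ω
Parallel: Z = Z₁Z₂/(Z₁+Z₂), |Z| = 4.78 Ω, ∠Z = -7.85°
|Y| = 1/|Z| = 209 mS

209 mS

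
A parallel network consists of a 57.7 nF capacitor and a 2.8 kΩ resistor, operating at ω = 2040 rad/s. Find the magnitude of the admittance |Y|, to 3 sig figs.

X_C = 1/(ωC) = 8500 Ω
Parallel: admittances add. Y = 1/R + jωC
Y = (0.000357 + j0.000118) S
|Y| = 0.000376 S → |Z| = 1/|Y| = 2660 Ω, ∠Z = −∠Y = -18.2°

376 μS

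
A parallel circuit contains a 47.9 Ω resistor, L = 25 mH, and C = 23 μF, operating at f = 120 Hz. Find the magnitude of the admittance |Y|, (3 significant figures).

41.4 mS

ω = 2πf = 754.0 rad/s
X_L = ωL = 18.8 Ω
X_C = 1/(ωC) = 57.7 Ω
Parallel: admittances add. Y = 1/R + 1/(jωL) + jωC
Y = (0.0209 − j0.0357) S
|Y| = 0.0414 S → |Z| = 1/|Y| = 24.2 Ω, ∠Z = −∠Y = 59.7°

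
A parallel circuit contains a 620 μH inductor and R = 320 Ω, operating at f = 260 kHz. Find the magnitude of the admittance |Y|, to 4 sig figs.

ω = 2πf = 1.634e+06 rad/s
X_L = ωL = 1013 Ω
Parallel: admittances add. Y = 1/R + 1/(jωL)
Y = (0.003125 − j0.0009873) S
|Y| = 0.003277 S → |Z| = 1/|Y| = 305.1 Ω, ∠Z = −∠Y = 17.53°

3.277 mS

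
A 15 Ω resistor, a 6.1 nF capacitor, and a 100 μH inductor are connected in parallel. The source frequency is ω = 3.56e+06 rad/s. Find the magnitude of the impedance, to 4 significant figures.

14.43 Ω

X_L = ωL = 356.0 Ω
X_C = 1/(ωC) = 46.05 Ω
Parallel: admittances add. Y = 1/R + 1/(jωL) + jωC
Y = (0.06667 + j0.01891) S
|Y| = 0.06930 S → |Z| = 1/|Y| = 14.43 Ω, ∠Z = −∠Y = -15.83°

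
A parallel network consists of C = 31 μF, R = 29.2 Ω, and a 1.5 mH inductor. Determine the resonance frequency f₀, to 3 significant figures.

738 Hz

ω₀ = 1/√(LC) = 1/√(0.0015 × 3.1e-05) = 4637 rad/s
f₀ = ω₀/(2π) = 738 Hz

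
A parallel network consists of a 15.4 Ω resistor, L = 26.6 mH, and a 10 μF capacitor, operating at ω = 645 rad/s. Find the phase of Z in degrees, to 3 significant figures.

X_L = ωL = 17.2 Ω
X_C = 1/(ωC) = 155 Ω
Parallel: admittances add. Y = 1/R + 1/(jωL) + jωC
Y = (0.0649 − j0.0518) S
|Y| = 0.0831 S → |Z| = 1/|Y| = 12.0 Ω, ∠Z = −∠Y = 38.6°

38.6°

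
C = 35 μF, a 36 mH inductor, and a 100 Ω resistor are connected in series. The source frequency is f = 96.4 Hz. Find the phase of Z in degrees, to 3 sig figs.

ω = 2πf = 605.7 rad/s
X_L = ωL = 21.8 Ω
X_C = 1/(ωC) = 47.2 Ω
Net reactance X = X_L − X_C = -25.4 Ω
Z = 100 − j25.4 Ω
|Z| = √(100² + 25.4²) = 103 Ω
∠Z = arctan(-25.4/100) = -14.2°

-14.2°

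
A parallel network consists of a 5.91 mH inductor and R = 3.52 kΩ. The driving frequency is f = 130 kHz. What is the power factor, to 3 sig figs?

ω = 2πf = 816800 rad/s
X_L = ωL = 4830 Ω
Parallel: admittances add. Y = 1/R + 1/(jωL)
Y = (0.000284 − j0.000207) S
|Y| = 0.000352 S → |Z| = 1/|Y| = 2840 Ω, ∠Z = −∠Y = 36.1°
cos φ = cos(36.1°) = 0.808

0.808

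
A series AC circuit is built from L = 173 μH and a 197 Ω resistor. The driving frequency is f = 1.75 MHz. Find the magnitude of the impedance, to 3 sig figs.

ω = 2πf = 1.1e+07 rad/s
X_L = ωL = 1900 Ω
Z = 197 + j1900 Ω
|Z| = √(197² + 1900²) = 1910 Ω

1910 Ω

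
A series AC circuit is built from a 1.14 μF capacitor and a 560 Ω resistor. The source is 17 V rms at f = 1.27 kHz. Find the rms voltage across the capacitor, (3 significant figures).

3.27 V

ω = 2πf = 7980 rad/s
X_C = 1/(ωC) = 110 Ω
Z = 560 − j110 Ω
|Z| = √(560² + 110²) = 571 Ω
I = V/|Z| = 29.8 mA
V_C = I·|Z_C| = 0.0298 × 110 = 3.27 V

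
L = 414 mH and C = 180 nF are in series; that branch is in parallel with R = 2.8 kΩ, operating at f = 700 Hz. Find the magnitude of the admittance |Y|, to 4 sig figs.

ω = 2πf = 4398 rad/s
X_L = ωL = 1821 Ω
X_C = 1/(ωC) = 1263 Ω
Branch 1: Z₁ = R = 2800 Ω
Branch 2 (series LC): Z₂ = j(X_L − X_C) = j557.7 Ω
Parallel: Z = Z₁Z₂/(Z₁+Z₂), |Z| = 547.0 Ω, ∠Z = 78.73°
|Y| = 1/|Z| = 1.828 mS

1.828 mS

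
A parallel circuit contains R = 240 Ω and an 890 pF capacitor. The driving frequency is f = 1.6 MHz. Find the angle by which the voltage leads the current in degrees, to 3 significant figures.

-65.0°

ω = 2πf = 1.005e+07 rad/s
X_C = 1/(ωC) = 112 Ω
Parallel: admittances add. Y = 1/R + jωC
Y = (0.00417 + j0.00895) S
|Y| = 0.00987 S → |Z| = 1/|Y| = 101 Ω, ∠Z = −∠Y = -65.0°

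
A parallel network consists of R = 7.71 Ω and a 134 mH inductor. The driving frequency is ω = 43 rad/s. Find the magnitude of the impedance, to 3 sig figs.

X_L = ωL = 5.76 Ω
Parallel: admittances add. Y = 1/R + 1/(jωL)
Y = (0.130 − j0.174) S
|Y| = 0.217 S → |Z| = 1/|Y| = 4.62 Ω, ∠Z = −∠Y = 53.2°

4.62 Ω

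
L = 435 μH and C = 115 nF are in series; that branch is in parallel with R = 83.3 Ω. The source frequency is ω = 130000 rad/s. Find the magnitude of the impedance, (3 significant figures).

X_L = ωL = 56.5 Ω
X_C = 1/(ωC) = 66.9 Ω
Branch 1: Z₁ = R = 83.3 Ω
Branch 2 (series LC): Z₂ = j(X_L − X_C) = −j10.3 Ω
Parallel: Z = Z₁Z₂/(Z₁+Z₂), |Z| = 10.3 Ω, ∠Z = -82.9°

10.3 Ω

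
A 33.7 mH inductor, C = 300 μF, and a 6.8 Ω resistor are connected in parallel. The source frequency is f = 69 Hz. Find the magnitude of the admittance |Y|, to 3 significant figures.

ω = 2πf = 433.5 rad/s
X_L = ωL = 14.6 Ω
X_C = 1/(ωC) = 7.69 Ω
Parallel: admittances add. Y = 1/R + 1/(jωL) + jωC
Y = (0.147 + j0.0616) S
|Y| = 0.159 S → |Z| = 1/|Y| = 6.27 Ω, ∠Z = −∠Y = -22.7°

159 mS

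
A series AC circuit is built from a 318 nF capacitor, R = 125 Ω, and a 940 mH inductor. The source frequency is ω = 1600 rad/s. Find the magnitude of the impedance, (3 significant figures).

478 Ω

X_L = ωL = 1500 Ω
X_C = 1/(ωC) = 1970 Ω
Net reactance X = X_L − X_C = -461 Ω
Z = 125 − j461 Ω
|Z| = √(125² + 461²) = 478 Ω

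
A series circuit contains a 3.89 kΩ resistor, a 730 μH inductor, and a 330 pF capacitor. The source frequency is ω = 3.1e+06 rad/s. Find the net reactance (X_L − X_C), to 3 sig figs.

X_L = ωL = 2260 Ω
X_C = 1/(ωC) = 978 Ω
X = 2260 − 978 = 1290 Ω

1290 Ω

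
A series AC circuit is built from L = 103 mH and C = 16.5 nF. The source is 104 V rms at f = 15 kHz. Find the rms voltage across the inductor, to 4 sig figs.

ω = 2πf = 94250 rad/s
X_L = ωL = 9708 Ω
X_C = 1/(ωC) = 643.1 Ω
Net reactance X = X_L − X_C = 9064 Ω
Z = j9064 Ω
|Z| = √(0² + 9064²) = 9064 Ω
I = V/|Z| = 11.47 mA
V_L = I·|Z_L| = 0.01147 × 9708 = 111.4 V

111.4 V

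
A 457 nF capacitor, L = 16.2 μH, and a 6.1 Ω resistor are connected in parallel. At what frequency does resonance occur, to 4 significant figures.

58.49 kHz

ω₀ = 1/√(LC) = 1/√(1.62e-05 × 4.57e-07) = 367500 rad/s
f₀ = ω₀/(2π) = 58.49 kHz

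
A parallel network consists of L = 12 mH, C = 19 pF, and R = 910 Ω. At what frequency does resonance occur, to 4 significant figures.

333.3 kHz

ω₀ = 1/√(LC) = 1/√(0.012 × 1.9e-11) = 2.094e+06 rad/s
f₀ = ω₀/(2π) = 333.3 kHz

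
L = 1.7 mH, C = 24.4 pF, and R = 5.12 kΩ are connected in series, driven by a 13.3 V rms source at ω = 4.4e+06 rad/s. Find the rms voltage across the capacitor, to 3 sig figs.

22.8 V

X_L = ωL = 7480 Ω
X_C = 1/(ωC) = 9310 Ω
Net reactance X = X_L − X_C = -1830 Ω
Z = 5120 − j1830 Ω
|Z| = √(5120² + 1830²) = 5440 Ω
I = V/|Z| = 2.45 mA
V_C = I·|Z_C| = 0.00245 × 9310 = 22.8 V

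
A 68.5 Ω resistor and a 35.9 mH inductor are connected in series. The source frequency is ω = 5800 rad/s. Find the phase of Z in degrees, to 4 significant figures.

X_L = ωL = 208.2 Ω
Z = 68.50 + j208.2 Ω
|Z| = √(68.50² + 208.2²) = 219.2 Ω
∠Z = arctan(208.2/68.50) = 71.79°

71.79°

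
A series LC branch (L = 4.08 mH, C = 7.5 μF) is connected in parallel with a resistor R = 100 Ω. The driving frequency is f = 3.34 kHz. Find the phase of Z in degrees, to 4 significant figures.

ω = 2πf = 20990 rad/s
X_L = ωL = 85.62 Ω
X_C = 1/(ωC) = 6.353 Ω
Branch 1: Z₁ = R = 100.0 Ω
Branch 2 (series LC): Z₂ = j(X_L − X_C) = j79.27 Ω
Parallel: Z = Z₁Z₂/(Z₁+Z₂), |Z| = 62.12 Ω, ∠Z = 51.60°

51.60°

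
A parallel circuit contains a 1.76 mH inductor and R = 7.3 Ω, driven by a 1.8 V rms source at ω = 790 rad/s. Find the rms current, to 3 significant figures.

1.32 A

X_L = ωL = 1.39 Ω
Parallel: admittances add. Y = 1/R + 1/(jωL)
Y = (0.137 − j0.719) S
|Y| = 0.732 S → |Z| = 1/|Y| = 1.37 Ω, ∠Z = −∠Y = 79.2°
I = V/|Z| = 1.8/1.37 = 1.32 A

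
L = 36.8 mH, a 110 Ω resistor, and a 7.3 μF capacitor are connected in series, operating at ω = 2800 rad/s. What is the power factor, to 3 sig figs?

0.897

X_L = ωL = 103 Ω
X_C = 1/(ωC) = 48.9 Ω
Net reactance X = X_L − X_C = 54.1 Ω
Z = 110 + j54.1 Ω
|Z| = √(110² + 54.1²) = 123 Ω
∠Z = arctan(54.1/110) = 26.2°
cos φ = cos(26.2°) = 0.897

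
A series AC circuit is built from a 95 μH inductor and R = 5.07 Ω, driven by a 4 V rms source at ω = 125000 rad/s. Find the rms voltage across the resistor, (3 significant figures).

X_L = ωL = 11.9 Ω
Z = 5.07 + j11.9 Ω
|Z| = √(5.07² + 11.9²) = 12.9 Ω
I = V/|Z| = 310 mA
V_R = I·|Z_R| = 0.310 × 5.07 = 1.57 V

1.57 V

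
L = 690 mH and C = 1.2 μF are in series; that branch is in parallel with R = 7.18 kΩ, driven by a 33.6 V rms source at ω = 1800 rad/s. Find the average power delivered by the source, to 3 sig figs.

X_L = ωL = 1240 Ω
X_C = 1/(ωC) = 463 Ω
Branch 1: Z₁ = R = 7180 Ω
Branch 2 (series LC): Z₂ = j(X_L − X_C) = j779 Ω
Parallel: Z = Z₁Z₂/(Z₁+Z₂), |Z| = 774 Ω, ∠Z = 83.8°
I = V/|Z| = 43.4 mA
P = VI cos φ = 33.6 × 0.0434 × cos(83.8°) = 157 mW

157 mW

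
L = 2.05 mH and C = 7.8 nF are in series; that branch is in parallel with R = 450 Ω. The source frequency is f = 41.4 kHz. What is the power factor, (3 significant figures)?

0.0894

ω = 2πf = 260100 rad/s
X_L = ωL = 533 Ω
X_C = 1/(ωC) = 493 Ω
Branch 1: Z₁ = R = 450 Ω
Branch 2 (series LC): Z₂ = j(X_L − X_C) = j40.4 Ω
Parallel: Z = Z₁Z₂/(Z₁+Z₂), |Z| = 40.2 Ω, ∠Z = 84.9°
cos φ = cos(84.9°) = 0.0894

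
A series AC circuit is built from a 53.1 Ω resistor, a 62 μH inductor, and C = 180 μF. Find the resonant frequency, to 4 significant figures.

1.507 kHz

ω₀ = 1/√(LC) = 1/√(6.2e-05 × 0.00018) = 9466 rad/s
f₀ = ω₀/(2π) = 1.507 kHz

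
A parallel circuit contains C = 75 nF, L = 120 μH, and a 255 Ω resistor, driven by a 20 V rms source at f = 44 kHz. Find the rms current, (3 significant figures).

ω = 2πf = 276500 rad/s
X_L = ωL = 33.2 Ω
X_C = 1/(ωC) = 48.2 Ω
Parallel: admittances add. Y = 1/R + 1/(jωL) + jωC
Y = (0.00392 − j0.00941) S
|Y| = 0.0102 S → |Z| = 1/|Y| = 98.1 Ω, ∠Z = −∠Y = 67.4°
I = V/|Z| = 20/98.1 = 204 mA

204 mA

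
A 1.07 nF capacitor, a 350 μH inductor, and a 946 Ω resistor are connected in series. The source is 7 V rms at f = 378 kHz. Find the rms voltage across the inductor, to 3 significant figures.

5.58 V

ω = 2πf = 2.375e+06 rad/s
X_L = ωL = 831 Ω
X_C = 1/(ωC) = 393 Ω
Net reactance X = X_L − X_C = 438 Ω
Z = 946 + j438 Ω
|Z| = √(946² + 438²) = 1040 Ω
I = V/|Z| = 6.72 mA
V_L = I·|Z_L| = 0.00672 × 831 = 5.58 V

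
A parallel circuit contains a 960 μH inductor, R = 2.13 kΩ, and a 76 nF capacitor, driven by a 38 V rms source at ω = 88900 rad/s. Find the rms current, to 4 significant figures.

X_L = ωL = 85.34 Ω
X_C = 1/(ωC) = 148.0 Ω
Parallel: admittances add. Y = 1/R + 1/(jωL) + jωC
Y = (0.0004695 − j0.004961) S
|Y| = 0.004983 S → |Z| = 1/|Y| = 200.7 Ω, ∠Z = −∠Y = 84.59°
I = V/|Z| = 38/200.7 = 189.4 mA

189.4 mA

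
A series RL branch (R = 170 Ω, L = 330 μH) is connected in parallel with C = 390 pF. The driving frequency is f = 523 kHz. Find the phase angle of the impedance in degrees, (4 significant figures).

ω = 2πf = 3.286e+06 rad/s
X_L = ωL = 1084 Ω
X_C = 1/(ωC) = 780.3 Ω
Branch 1 (R+jX_L): Z₁ = 170.0 + j1084 Ω, |Z₁| = 1098 Ω
Branch 2 (−jX_C): Z₂ = −j780.3 Ω
Parallel: Z = Z₁Z₂/(Z₁+Z₂), |Z| = 2458 Ω, ∠Z = -69.71°

-69.71°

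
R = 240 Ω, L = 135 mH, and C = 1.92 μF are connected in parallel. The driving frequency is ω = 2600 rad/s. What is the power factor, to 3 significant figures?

X_L = ωL = 351 Ω
X_C = 1/(ωC) = 200 Ω
Parallel: admittances add. Y = 1/R + 1/(jωL) + jωC
Y = (0.00417 + j0.00214) S
|Y| = 0.00469 S → |Z| = 1/|Y| = 213 Ω, ∠Z = −∠Y = -27.2°
cos φ = cos(-27.2°) = 0.889

0.889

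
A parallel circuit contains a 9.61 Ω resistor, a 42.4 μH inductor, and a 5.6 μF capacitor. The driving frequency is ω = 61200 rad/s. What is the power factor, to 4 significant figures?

0.9253

X_L = ωL = 2.595 Ω
X_C = 1/(ωC) = 2.918 Ω
Parallel: admittances add. Y = 1/R + 1/(jωL) + jωC
Y = (0.1041 − j0.04265) S
|Y| = 0.1125 S → |Z| = 1/|Y| = 8.892 Ω, ∠Z = −∠Y = 22.29°
cos φ = cos(22.29°) = 0.9253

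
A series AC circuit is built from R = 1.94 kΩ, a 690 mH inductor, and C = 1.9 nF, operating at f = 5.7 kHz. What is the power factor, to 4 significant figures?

0.1902

ω = 2πf = 35810 rad/s
X_L = ωL = 24710 Ω
X_C = 1/(ωC) = 14700 Ω
Net reactance X = X_L − X_C = 10020 Ω
Z = 1940 + j10020 Ω
|Z| = √(1940² + 10020²) = 10200 Ω
∠Z = arctan(10020/1940) = 79.04°
cos φ = cos(79.04°) = 0.1902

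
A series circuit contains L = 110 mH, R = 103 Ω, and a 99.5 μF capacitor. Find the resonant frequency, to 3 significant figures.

ω₀ = 1/√(LC) = 1/√(0.11 × 9.95e-05) = 302.3 rad/s
f₀ = ω₀/(2π) = 48.1 Hz

48.1 Hz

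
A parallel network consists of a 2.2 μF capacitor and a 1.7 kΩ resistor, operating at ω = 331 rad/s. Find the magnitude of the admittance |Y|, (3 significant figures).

936 μS

X_C = 1/(ωC) = 1370 Ω
Parallel: admittances add. Y = 1/R + jωC
Y = (0.000588 + j0.000728) S
|Y| = 0.000936 S → |Z| = 1/|Y| = 1070 Ω, ∠Z = −∠Y = -51.1°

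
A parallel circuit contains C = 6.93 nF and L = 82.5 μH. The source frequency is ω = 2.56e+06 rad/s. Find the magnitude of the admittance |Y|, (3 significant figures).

X_L = ωL = 211 Ω
X_C = 1/(ωC) = 56.4 Ω
Parallel: admittances add. Y = 1/(jωL) + jωC
Y = (0 + j0.0130) S
|Y| = 0.0130 S → |Z| = 1/|Y| = 76.9 Ω, ∠Z = −∠Y = -90.0°

13.0 mS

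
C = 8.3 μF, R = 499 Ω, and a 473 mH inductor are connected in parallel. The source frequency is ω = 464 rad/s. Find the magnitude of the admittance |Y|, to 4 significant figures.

2.124 mS

X_L = ωL = 219.5 Ω
X_C = 1/(ωC) = 259.7 Ω
Parallel: admittances add. Y = 1/R + 1/(jωL) + jωC
Y = (0.002004 − j0.0007052) S
|Y| = 0.002124 S → |Z| = 1/|Y| = 470.7 Ω, ∠Z = −∠Y = 19.39°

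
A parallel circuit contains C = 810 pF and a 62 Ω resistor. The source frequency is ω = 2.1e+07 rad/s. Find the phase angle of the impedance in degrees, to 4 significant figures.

-46.52°

X_C = 1/(ωC) = 58.79 Ω
Parallel: admittances add. Y = 1/R + jωC
Y = (0.01613 + j0.01701) S
|Y| = 0.02344 S → |Z| = 1/|Y| = 42.66 Ω, ∠Z = −∠Y = -46.52°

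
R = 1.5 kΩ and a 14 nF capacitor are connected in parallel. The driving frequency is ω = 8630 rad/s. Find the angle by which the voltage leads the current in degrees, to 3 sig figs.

X_C = 1/(ωC) = 8280 Ω
Parallel: admittances add. Y = 1/R + jωC
Y = (0.000667 + j0.000121) S
|Y| = 0.000678 S → |Z| = 1/|Y| = 1480 Ω, ∠Z = −∠Y = -10.3°

-10.3°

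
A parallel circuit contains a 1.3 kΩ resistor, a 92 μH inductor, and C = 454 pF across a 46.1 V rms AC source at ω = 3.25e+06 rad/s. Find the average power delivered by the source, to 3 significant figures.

X_L = ωL = 299 Ω
X_C = 1/(ωC) = 678 Ω
Parallel: admittances add. Y = 1/R + 1/(jωL) + jωC
Y = (0.000769 − j0.00187) S
|Y| = 0.00202 S → |Z| = 1/|Y| = 495 Ω, ∠Z = −∠Y = 67.6°
I = V/|Z| = 93.2 mA
P = VI cos φ = 46.1 × 0.0932 × cos(67.6°) = 1.63 W

1.63 W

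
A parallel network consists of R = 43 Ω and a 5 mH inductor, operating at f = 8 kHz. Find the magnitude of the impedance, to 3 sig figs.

ω = 2πf = 50270 rad/s
X_L = ωL = 251 Ω
Parallel: admittances add. Y = 1/R + 1/(jωL)
Y = (0.0233 − j0.00398) S
|Y| = 0.0236 S → |Z| = 1/|Y| = 42.4 Ω, ∠Z = −∠Y = 9.71°

42.4 Ω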